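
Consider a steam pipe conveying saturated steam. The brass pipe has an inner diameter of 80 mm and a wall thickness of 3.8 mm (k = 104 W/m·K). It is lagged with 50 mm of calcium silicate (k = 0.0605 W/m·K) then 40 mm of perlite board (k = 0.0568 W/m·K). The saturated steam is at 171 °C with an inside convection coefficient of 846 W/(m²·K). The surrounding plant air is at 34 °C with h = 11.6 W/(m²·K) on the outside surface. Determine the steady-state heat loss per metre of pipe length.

For a radial system each layer contributes R = ln(r_out/r_in)/(2πkL); films add R = 1/(hA).
R_inner film = 1/(h_i·2πr₁L) = 1/(846×2π×0.04×1) = 0.004703 K/W
R_brass pipe wall = ln(43.8/40)/(2π×104×1) = 1.389×10^-4 K/W
R_calcium silicate = ln(93.8/43.8)/(2π×0.0605×1) = 2.003 K/W
R_perlite board = ln(133.8/93.8)/(2π×0.0568×1) = 0.9952 K/W
R_outer film = 1/(h_o·2πr_oL) = 1/(11.6×2π×0.1338×1) = 0.1025 K/W
R_total = 3.106 K/W
Q = ΔT/R_total = 137/3.106

q′ ≈ 44.1 W/m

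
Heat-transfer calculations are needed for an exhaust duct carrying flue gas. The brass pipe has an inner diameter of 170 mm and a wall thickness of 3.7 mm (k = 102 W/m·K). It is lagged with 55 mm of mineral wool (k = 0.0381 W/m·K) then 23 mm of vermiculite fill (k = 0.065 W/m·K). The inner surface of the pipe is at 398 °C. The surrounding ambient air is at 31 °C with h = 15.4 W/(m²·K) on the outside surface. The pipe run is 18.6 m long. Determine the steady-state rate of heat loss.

Q ≈ 2800 W

For a radial system each layer contributes R = ln(r_out/r_in)/(2πkL); films add R = 1/(hA).
R_brass pipe wall = ln(88.7/85)/(2π×102×18.6) = 3.574×10^-6 K/W
R_mineral wool = ln(143.7/88.7)/(2π×0.0381×18.6) = 0.1084 K/W
R_vermiculite fill = ln(166.7/143.7)/(2π×0.065×18.6) = 0.01954 K/W
R_outer film = 1/(h_o·2πr_oL) = 1/(15.4×2π×0.1667×18.6) = 0.003333 K/W
R_total = 0.1312 K/W
Q = ΔT/R_total = 367/0.1312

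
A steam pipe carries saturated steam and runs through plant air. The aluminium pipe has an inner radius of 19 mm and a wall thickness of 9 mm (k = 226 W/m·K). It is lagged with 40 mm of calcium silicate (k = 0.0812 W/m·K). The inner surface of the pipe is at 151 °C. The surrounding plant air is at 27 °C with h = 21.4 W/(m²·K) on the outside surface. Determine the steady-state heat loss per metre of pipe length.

q′ ≈ 67.1 W/m

Per-layer cylindrical resistances, series-summed:
R_aluminium pipe wall = ln(28/19)/(2π×226×1) = 2.731×10^-4 K/W
R_calcium silicate = ln(68/28)/(2π×0.0812×1) = 1.739 K/W
R_outer film = 1/(h_o·2πr_oL) = 1/(21.4×2π×0.068×1) = 0.1094 K/W
R_total = 1.849 K/W
Q = ΔT/R_total = 124/1.849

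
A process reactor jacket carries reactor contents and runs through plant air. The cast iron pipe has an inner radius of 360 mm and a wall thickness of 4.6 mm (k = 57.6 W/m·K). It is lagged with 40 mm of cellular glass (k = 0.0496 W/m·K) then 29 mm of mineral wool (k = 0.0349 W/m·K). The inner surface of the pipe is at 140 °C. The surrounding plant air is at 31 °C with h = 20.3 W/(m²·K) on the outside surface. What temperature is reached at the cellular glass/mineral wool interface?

Cylindrical conduction, so R = ln(r₂/r₁)/(2πkL) per layer, in series:
R_cast iron pipe wall = ln(364.6/360)/(2π×57.6×1) = 3.508×10^-5 K/W
R_cellular glass = ln(404.6/364.6)/(2π×0.0496×1) = 0.334 K/W
R_mineral wool = ln(433.6/404.6)/(2π×0.0349×1) = 0.3157 K/W
R_outer film = 1/(h_o·2πr_oL) = 1/(20.3×2π×0.4336×1) = 0.01808 K/W
R_total = 0.6678 K/W
Q = ΔT/R_total = 109/0.6678
Q = 163 W/m
T_interface = T_inner − Q·ΣR(inner→interface) = 140 − 163×0.3341

T ≈ 85.5 °C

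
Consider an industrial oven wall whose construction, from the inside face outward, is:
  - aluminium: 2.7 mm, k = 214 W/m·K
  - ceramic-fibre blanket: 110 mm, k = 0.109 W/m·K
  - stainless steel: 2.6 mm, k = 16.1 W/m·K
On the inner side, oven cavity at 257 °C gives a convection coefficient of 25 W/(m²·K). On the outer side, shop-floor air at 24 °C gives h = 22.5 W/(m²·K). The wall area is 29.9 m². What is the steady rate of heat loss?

Q ≈ 6370 W

Using the resistance-network approach (series):
R_inner film = 1/(h_i·A) = 1/(25×29.9) = 0.001338 K/W
R_aluminium = L/(kA) = 0.0027/(214×29.9) = 4.22×10^-7 K/W
R_ceramic-fibre blanket = L/(kA) = 0.11/(0.109×29.9) = 0.03375 K/W
R_stainless steel = L/(kA) = 0.0026/(16.1×29.9) = 5.401×10^-6 K/W
R_outer film = 1/(h_o·A) = 1/(22.5×29.9) = 0.001486 K/W
R_total = 0.03658 K/W
Q = ΔT / R_total = 233 / 0.03658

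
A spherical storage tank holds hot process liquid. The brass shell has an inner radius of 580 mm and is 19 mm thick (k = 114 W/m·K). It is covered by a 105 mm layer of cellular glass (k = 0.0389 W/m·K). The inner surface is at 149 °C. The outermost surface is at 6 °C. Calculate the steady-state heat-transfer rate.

Q ≈ 281 W

Each spherical layer contributes R = (1/r_i − 1/r_o)/(4πk):
R_brass shell = (1/0.58 − 1/0.599)/(4π×114) = 3.818×10^-5 K/W
R_cellular glass = (1/0.599 − 1/0.704)/(4π×0.0389) = 0.5094 K/W
R_total = 0.5094 K/W
Q = ΔT/R_total = 143/0.5094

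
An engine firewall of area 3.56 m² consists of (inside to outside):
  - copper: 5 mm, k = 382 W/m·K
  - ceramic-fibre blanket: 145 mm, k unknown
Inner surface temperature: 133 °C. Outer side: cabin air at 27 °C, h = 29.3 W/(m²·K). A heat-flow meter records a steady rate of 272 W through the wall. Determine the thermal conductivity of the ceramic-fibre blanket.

Treating each layer as a thermal resistance in series:
R_copper = L/(kA) = 0.005/(382×3.56) = 3.677×10^-6 K/W
R_outer film = 1/(h_o·A) = 1/(29.3×3.56) = 0.009587 K/W
Sum of known resistances R_other = 0.009591 K/W
Total R = ΔT/Q = 106/272 = 0.3897 K/W
R_ceramic-fibre blanket = R_total − R_other = 0.3801 K/W
k = L/(R·A) = 0.145/(0.3801×3.56)

k ≈ 0.107 W/(m·K)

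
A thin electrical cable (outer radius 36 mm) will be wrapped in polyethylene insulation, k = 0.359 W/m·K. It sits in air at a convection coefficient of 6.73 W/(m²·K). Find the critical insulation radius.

For a cylinder r_cr = k/h = 0.359/6.73
r_cr = 53.3 mm; since the bare radius (36 mm) is below r_cr, adding a thin layer of insulation will *increase* heat loss.

r_cr ≈ 53.3 mm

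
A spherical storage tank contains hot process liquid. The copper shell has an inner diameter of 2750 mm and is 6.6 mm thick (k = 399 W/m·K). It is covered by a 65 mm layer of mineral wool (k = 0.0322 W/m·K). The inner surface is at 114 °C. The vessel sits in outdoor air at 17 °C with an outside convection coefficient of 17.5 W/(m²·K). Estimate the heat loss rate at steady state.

Spherical conduction: R = (1/r_in − 1/r_out)/(4πk) per layer; series-sum.
R_copper shell = (1/1.375 − 1/1.3816)/(4π×399) = 6.929×10^-7 K/W
R_mineral wool = (1/1.3816 − 1/1.4466)/(4π×0.0322) = 0.08037 K/W
R_outer film = 1/(h·4πr_o²) = 1/(17.5×4π×1.4466²) = 0.002173 K/W
R_total = 0.08255 K/W
Q = ΔT/R_total = 97/0.08255

Q ≈ 1180 W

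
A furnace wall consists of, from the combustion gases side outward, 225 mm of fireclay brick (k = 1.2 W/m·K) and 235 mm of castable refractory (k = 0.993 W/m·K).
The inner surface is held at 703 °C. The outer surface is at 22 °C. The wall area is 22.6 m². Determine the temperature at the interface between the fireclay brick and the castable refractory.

Model the wall as resistances in series:
R_fireclay brick = L/(kA) = 0.225/(1.2×22.6) = 0.008296 K/W
R_castable refractory = L/(kA) = 0.235/(0.993×22.6) = 0.01047 K/W
R_total = 0.01877 K/W;  Q = ΔT/R_total = 681/0.01877 = 36290 W
T_interface = T_inner − Q·ΣR(inner→interface) = 703 − 36300×0.008296

T ≈ 402 °C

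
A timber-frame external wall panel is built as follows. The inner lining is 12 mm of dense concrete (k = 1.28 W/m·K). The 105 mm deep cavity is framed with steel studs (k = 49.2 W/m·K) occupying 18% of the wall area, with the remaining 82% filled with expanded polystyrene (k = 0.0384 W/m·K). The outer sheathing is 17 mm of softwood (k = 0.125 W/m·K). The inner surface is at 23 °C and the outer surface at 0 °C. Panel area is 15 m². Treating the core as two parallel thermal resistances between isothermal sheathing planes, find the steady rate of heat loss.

Sheathing layers in series; stud and cavity paths in parallel between them.
R_inner = 0.012/(1.28×15) = 6.25×10^-4 K/W
R_stud  = 0.105/(49.2×0.18×15) = 7.904×10^-4 K/W
R_cav   = 0.105/(0.0384×0.82×15) = 0.2223 K/W
1/R_core = 1/R_stud + 1/R_cav → R_core = 7.876×10^-4 K/W
R_outer = 0.017/(0.125×15) = 0.009067 K/W
R_total = 0.01048 K/W
Q = ΔT/R_total = 23/0.01048

Q ≈ 2190 W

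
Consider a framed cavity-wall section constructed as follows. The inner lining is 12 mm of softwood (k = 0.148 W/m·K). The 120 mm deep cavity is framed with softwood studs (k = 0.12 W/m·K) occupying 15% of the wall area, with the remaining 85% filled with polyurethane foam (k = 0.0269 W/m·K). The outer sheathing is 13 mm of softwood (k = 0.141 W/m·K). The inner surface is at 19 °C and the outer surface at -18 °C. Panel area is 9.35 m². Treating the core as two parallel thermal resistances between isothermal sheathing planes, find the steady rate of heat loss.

Sheathing layers in series; stud and cavity paths in parallel between them.
R_inner = 0.012/(0.148×9.35) = 0.008672 K/W
R_stud  = 0.12/(0.12×0.15×9.35) = 0.713 K/W
R_cav   = 0.12/(0.0269×0.85×9.35) = 0.5613 K/W
1/R_core = 1/R_stud + 1/R_cav → R_core = 0.3141 K/W
R_outer = 0.013/(0.141×9.35) = 0.009861 K/W
R_total = 0.3326 K/W
Q = ΔT/R_total = 37/0.3326

Q ≈ 111 W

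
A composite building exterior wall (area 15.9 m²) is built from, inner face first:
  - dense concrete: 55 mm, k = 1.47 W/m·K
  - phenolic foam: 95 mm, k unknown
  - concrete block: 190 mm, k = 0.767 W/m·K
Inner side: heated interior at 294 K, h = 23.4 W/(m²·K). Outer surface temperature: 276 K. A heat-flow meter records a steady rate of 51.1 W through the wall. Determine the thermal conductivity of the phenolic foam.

k ≈ 0.018 W/(m·K)

Using the resistance-network approach (series):
R_inner film = 1/(h_i·A) = 1/(23.4×15.9) = 0.002688 K/W
R_dense concrete = L/(kA) = 0.055/(1.47×15.9) = 0.002353 K/W
R_concrete block = L/(kA) = 0.19/(0.767×15.9) = 0.01558 K/W
Sum of known resistances R_other = 0.02062 K/W
Total R = ΔT/Q = 18/51.1 = 0.3523 K/W
R_phenolic foam = R_total − R_other = 0.3316 K/W
k = L/(R·A) = 0.095/(0.3316×15.9)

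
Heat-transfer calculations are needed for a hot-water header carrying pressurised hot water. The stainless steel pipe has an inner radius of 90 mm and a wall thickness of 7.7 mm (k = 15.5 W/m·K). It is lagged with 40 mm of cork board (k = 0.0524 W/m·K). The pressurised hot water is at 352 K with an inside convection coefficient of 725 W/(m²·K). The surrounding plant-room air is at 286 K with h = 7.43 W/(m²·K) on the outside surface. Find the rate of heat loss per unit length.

For a radial system each layer contributes R = ln(r_out/r_in)/(2πkL); films add R = 1/(hA).
R_inner film = 1/(h_i·2πr₁L) = 1/(725×2π×0.09×1) = 0.002439 K/W
R_stainless steel pipe wall = ln(97.7/90)/(2π×15.5×1) = 8.429×10^-4 K/W
R_cork board = ln(137.7/97.7)/(2π×0.0524×1) = 1.042 K/W
R_outer film = 1/(h_o·2πr_oL) = 1/(7.43×2π×0.1377×1) = 0.1556 K/W
R_total = 1.201 K/W
Q = ΔT/R_total = 66/1.201

q′ ≈ 54.9 W/m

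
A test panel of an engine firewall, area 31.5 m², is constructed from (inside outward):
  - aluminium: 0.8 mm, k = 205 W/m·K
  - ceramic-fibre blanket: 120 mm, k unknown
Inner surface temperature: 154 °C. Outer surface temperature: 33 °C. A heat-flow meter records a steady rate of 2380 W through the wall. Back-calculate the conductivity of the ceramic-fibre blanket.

Model the wall as resistances in series:
R_aluminium = L/(kA) = 0.0008/(205×31.5) = 1.239×10^-7 K/W
Sum of known resistances R_other = 1.239×10^-7 K/W
Total R = ΔT/Q = 121/2380 = 0.05084 K/W
R_ceramic-fibre blanket = R_total − R_other = 0.05084 K/W
k = L/(R·A) = 0.12/(0.05084×31.5)

k ≈ 0.0749 W/(m·K)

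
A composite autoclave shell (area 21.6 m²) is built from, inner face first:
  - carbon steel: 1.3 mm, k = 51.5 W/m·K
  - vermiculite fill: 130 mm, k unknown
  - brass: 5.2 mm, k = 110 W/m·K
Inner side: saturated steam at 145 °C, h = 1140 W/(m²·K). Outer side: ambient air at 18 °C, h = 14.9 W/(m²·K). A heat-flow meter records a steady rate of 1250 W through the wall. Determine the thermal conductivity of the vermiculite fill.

Model the wall as resistances in series:
R_inner film = 1/(h_i·A) = 1/(1140×21.6) = 4.061×10^-5 K/W
R_carbon steel = L/(kA) = 0.0013/(51.5×21.6) = 1.169×10^-6 K/W
R_brass = L/(kA) = 0.0052/(110×21.6) = 2.189×10^-6 K/W
R_outer film = 1/(h_o·A) = 1/(14.9×21.6) = 0.003107 K/W
Sum of known resistances R_other = 0.003151 K/W
Total R = ΔT/Q = 127/1250 = 0.1016 K/W
R_vermiculite fill = R_total − R_other = 0.09845 K/W
k = L/(R·A) = 0.13/(0.09845×21.6)

k ≈ 0.0611 W/(m·K)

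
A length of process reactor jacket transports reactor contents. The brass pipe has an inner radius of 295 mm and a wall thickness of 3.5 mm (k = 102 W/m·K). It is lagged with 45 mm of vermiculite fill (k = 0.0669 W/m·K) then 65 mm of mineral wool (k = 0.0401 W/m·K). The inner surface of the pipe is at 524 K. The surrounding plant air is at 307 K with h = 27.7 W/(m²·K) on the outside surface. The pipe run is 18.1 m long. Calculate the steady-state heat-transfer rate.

Radial resistances (cylindrical: R_cond = ln(r_o/r_i)/(2πkL), R_conv = 1/(h·2πrL)):
R_brass pipe wall = ln(298.5/295)/(2π×102×18.1) = 1.017×10^-6 K/W
R_vermiculite fill = ln(343.5/298.5)/(2π×0.0669×18.1) = 0.01846 K/W
R_mineral wool = ln(408.5/343.5)/(2π×0.0401×18.1) = 0.038 K/W
R_outer film = 1/(h_o·2πr_oL) = 1/(27.7×2π×0.4085×18.1) = 7.771×10^-4 K/W
R_total = 0.05724 K/W
Q = ΔT/R_total = 217/0.05724

Q ≈ 3790 W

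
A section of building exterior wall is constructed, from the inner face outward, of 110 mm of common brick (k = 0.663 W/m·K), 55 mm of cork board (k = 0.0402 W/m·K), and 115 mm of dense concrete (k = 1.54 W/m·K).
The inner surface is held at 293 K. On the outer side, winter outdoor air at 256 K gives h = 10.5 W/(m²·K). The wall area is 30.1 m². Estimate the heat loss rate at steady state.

Q ≈ 654 W

Series thermal resistances:
R_common brick = L/(kA) = 0.11/(0.663×30.1) = 0.005512 K/W
R_cork board = L/(kA) = 0.055/(0.0402×30.1) = 0.04545 K/W
R_dense concrete = L/(kA) = 0.115/(1.54×30.1) = 0.002481 K/W
R_outer film = 1/(h_o·A) = 1/(10.5×30.1) = 0.003164 K/W
R_total = 0.05661 K/W
Q = ΔT / R_total = 37 / 0.05661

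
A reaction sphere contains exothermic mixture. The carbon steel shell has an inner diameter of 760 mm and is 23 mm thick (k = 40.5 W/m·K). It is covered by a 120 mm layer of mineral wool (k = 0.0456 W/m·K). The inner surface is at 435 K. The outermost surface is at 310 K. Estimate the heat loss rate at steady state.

Q ≈ 126 W

Spherical conduction: R = (1/r_in − 1/r_out)/(4πk) per layer; series-sum.
R_carbon steel shell = (1/0.38 − 1/0.403)/(4π×40.5) = 2.951×10^-4 K/W
R_mineral wool = (1/0.403 − 1/0.523)/(4π×0.0456) = 0.9936 K/W
R_total = 0.9939 K/W
Q = ΔT/R_total = 125/0.9939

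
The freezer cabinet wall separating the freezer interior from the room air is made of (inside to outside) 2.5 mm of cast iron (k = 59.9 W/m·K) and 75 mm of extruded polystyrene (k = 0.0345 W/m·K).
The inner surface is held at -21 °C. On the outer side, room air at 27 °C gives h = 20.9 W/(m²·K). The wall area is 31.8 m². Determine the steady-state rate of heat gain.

Q ≈ 687 W

Series thermal resistances:
R_cast iron = L/(kA) = 0.0025/(59.9×31.8) = 1.312×10^-6 K/W
R_extruded polystyrene = L/(kA) = 0.075/(0.0345×31.8) = 0.06836 K/W
R_outer film = 1/(h_o·A) = 1/(20.9×31.8) = 0.001505 K/W
R_total = 0.06987 K/W
Q = ΔT / R_total = 48 / 0.06987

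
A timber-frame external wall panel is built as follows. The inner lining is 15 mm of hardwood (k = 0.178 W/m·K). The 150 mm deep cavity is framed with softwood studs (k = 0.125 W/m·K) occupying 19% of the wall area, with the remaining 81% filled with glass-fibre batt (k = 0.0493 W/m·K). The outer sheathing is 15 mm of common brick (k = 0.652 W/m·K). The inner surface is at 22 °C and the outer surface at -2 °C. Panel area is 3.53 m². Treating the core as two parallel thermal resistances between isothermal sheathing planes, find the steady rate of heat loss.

Sheathing layers in series; stud and cavity paths in parallel between them.
R_inner = 0.015/(0.178×3.53) = 0.02387 K/W
R_stud  = 0.15/(0.125×0.19×3.53) = 1.789 K/W
R_cav   = 0.15/(0.0493×0.81×3.53) = 1.064 K/W
1/R_core = 1/R_stud + 1/R_cav → R_core = 0.6673 K/W
R_outer = 0.015/(0.652×3.53) = 0.006517 K/W
R_total = 0.6976 K/W
Q = ΔT/R_total = 24/0.6976

Q ≈ 34.4 W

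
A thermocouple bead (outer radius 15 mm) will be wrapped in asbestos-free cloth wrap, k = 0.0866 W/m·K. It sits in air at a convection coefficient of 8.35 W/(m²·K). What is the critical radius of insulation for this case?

r_cr ≈ 20.7 mm

For a sphere r_cr = 2k/h = 2×0.0866/8.35
r_cr = 20.7 mm; since the bare radius (15 mm) is below r_cr, adding a thin layer of insulation will *increase* heat loss.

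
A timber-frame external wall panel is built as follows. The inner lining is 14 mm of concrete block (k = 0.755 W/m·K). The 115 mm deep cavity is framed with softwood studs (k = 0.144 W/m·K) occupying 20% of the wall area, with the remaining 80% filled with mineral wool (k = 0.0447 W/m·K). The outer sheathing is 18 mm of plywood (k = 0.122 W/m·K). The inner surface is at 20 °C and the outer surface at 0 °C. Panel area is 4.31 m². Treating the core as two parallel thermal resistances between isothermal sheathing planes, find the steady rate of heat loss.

Sheathing layers in series; stud and cavity paths in parallel between them.
R_inner = 0.014/(0.755×4.31) = 0.004302 K/W
R_stud  = 0.115/(0.144×0.2×4.31) = 0.9265 K/W
R_cav   = 0.115/(0.0447×0.8×4.31) = 0.7461 K/W
1/R_core = 1/R_stud + 1/R_cav → R_core = 0.4133 K/W
R_outer = 0.018/(0.122×4.31) = 0.03423 K/W
R_total = 0.4518 K/W
Q = ΔT/R_total = 20/0.4518

Q ≈ 44.3 W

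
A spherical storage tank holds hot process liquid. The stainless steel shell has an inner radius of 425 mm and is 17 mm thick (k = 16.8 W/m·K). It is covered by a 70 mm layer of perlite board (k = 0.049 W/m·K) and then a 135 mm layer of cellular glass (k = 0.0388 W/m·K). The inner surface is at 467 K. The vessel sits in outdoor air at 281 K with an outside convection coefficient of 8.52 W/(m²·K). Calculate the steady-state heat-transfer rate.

Q ≈ 137 W

Each spherical layer contributes R = (1/r_i − 1/r_o)/(4πk):
R_stainless steel shell = (1/0.425 − 1/0.442)/(4π×16.8) = 4.287×10^-4 K/W
R_perlite board = (1/0.442 − 1/0.512)/(4π×0.049) = 0.5023 K/W
R_cellular glass = (1/0.512 − 1/0.647)/(4π×0.0388) = 0.8358 K/W
R_outer film = 1/(h·4πr_o²) = 1/(8.52×4π×0.647²) = 0.02231 K/W
R_total = 1.361 K/W
Q = ΔT/R_total = 186/1.361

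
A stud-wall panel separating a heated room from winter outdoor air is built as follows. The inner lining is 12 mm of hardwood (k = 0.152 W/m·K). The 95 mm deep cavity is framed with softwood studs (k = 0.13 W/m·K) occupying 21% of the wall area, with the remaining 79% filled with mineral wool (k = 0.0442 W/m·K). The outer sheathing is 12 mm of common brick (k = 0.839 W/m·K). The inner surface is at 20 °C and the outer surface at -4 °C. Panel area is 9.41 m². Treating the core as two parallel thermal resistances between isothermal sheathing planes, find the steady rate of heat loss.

Sheathing layers in series; stud and cavity paths in parallel between them.
R_inner = 0.012/(0.152×9.41) = 0.00839 K/W
R_stud  = 0.095/(0.13×0.21×9.41) = 0.3698 K/W
R_cav   = 0.095/(0.0442×0.79×9.41) = 0.2891 K/W
1/R_core = 1/R_stud + 1/R_cav → R_core = 0.1623 K/W
R_outer = 0.012/(0.839×9.41) = 0.00152 K/W
R_total = 0.1722 K/W
Q = ΔT/R_total = 24/0.1722

Q ≈ 139 W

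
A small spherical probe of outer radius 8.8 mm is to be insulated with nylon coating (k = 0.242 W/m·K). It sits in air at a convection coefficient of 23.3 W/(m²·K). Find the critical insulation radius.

For a sphere r_cr = 2k/h = 2×0.242/23.3
r_cr = 20.8 mm; since the bare radius (8.8 mm) is below r_cr, adding a thin layer of insulation will *increase* heat loss.

r_cr ≈ 20.8 mm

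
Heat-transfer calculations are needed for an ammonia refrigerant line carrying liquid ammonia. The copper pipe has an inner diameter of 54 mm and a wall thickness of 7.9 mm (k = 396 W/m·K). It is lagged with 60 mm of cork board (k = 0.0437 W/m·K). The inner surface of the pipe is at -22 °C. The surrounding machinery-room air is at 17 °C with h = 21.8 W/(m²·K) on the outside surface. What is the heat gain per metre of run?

For a radial system each layer contributes R = ln(r_out/r_in)/(2πkL); films add R = 1/(hA).
R_copper pipe wall = ln(34.9/27)/(2π×396×1) = 1.031×10^-4 K/W
R_cork board = ln(94.9/34.9)/(2π×0.0437×1) = 3.643 K/W
R_outer film = 1/(h_o·2πr_oL) = 1/(21.8×2π×0.0949×1) = 0.07693 K/W
R_total = 3.72 K/W
Q = ΔT/R_total = 39/3.72

q′ ≈ 10.5 W/m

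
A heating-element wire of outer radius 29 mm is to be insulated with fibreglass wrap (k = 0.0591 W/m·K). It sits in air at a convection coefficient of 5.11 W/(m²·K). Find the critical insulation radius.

For a cylinder r_cr = k/h = 0.0591/5.11
r_cr = 11.6 mm; since the bare radius (29 mm) is above r_cr, any added insulation will reduce heat loss.

r_cr ≈ 11.6 mm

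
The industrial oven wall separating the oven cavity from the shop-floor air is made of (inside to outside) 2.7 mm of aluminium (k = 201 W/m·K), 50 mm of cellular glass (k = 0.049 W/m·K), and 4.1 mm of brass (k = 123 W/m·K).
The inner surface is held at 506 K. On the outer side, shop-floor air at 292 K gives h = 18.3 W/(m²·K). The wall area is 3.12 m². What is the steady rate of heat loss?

Q ≈ 621 W

Series thermal resistances:
R_aluminium = L/(kA) = 0.0027/(201×3.12) = 4.305×10^-6 K/W
R_cellular glass = L/(kA) = 0.05/(0.049×3.12) = 0.3271 K/W
R_brass = L/(kA) = 0.0041/(123×3.12) = 1.068×10^-5 K/W
R_outer film = 1/(h_o·A) = 1/(18.3×3.12) = 0.01751 K/W
R_total = 0.3446 K/W
Q = ΔT / R_total = 214 / 0.3446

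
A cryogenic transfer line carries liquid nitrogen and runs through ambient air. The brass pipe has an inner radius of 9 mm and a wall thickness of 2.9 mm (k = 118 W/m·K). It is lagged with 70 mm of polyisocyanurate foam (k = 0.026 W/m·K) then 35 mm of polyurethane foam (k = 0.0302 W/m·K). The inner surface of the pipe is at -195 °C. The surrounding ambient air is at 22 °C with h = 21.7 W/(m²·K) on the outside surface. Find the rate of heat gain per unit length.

Per-layer cylindrical resistances, series-summed:
R_brass pipe wall = ln(11.9/9)/(2π×118×1) = 3.767×10^-4 K/W
R_polyisocyanurate foam = ln(81.9/11.9)/(2π×0.026×1) = 11.81 K/W
R_polyurethane foam = ln(116.9/81.9)/(2π×0.0302×1) = 1.875 K/W
R_outer film = 1/(h_o·2πr_oL) = 1/(21.7×2π×0.1169×1) = 0.06274 K/W
R_total = 13.75 K/W
Q = ΔT/R_total = 217/13.75

q′ ≈ 15.8 W/m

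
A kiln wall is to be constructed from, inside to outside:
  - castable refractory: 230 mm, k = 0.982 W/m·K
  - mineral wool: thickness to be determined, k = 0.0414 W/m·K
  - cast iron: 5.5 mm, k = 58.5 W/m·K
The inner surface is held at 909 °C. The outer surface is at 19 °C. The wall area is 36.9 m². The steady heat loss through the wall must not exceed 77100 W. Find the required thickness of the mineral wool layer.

Model the wall as resistances in series:
R_castable refractory = L/(kA) = 0.23/(0.982×36.9) = 0.006347 K/W
R_cast iron = L/(kA) = 0.0055/(58.5×36.9) = 2.548×10^-6 K/W
Sum of the known resistances R_other = 0.00635 K/W
Required total resistance R_tot = ΔT/Q_allow = 890/77100 = 0.01154 K/W
R_mineral wool = R_tot − R_other = 0.005194 K/W
L = R·k·A = 0.005194×0.0414×36.9

L ≈ 7.93 mm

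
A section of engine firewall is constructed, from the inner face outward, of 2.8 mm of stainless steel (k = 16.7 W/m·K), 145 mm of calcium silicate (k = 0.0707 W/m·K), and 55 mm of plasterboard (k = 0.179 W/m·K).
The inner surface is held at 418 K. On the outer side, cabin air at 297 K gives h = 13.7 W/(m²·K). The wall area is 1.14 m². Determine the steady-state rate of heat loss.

Q ≈ 56.7 W

Treating each layer as a thermal resistance in series:
R_stainless steel = L/(kA) = 0.0028/(16.7×1.14) = 1.471×10^-4 K/W
R_calcium silicate = L/(kA) = 0.145/(0.0707×1.14) = 1.799 K/W
R_plasterboard = L/(kA) = 0.055/(0.179×1.14) = 0.2695 K/W
R_outer film = 1/(h_o·A) = 1/(13.7×1.14) = 0.06403 K/W
R_total = 2.133 K/W
Q = ΔT / R_total = 121 / 2.133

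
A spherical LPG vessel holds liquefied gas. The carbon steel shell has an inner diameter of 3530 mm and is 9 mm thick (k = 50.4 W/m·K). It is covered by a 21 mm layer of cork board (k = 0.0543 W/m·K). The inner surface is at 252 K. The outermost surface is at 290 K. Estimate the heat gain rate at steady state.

Q ≈ 3930 W

Each spherical layer contributes R = (1/r_i − 1/r_o)/(4πk):
R_carbon steel shell = (1/1.765 − 1/1.774)/(4π×50.4) = 4.538×10^-6 K/W
R_cork board = (1/1.774 − 1/1.795)/(4π×0.0543) = 0.009665 K/W
R_total = 0.009669 K/W
Q = ΔT/R_total = 38/0.009669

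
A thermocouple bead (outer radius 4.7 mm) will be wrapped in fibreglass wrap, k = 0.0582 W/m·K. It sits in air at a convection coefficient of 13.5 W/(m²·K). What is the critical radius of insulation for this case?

For a sphere r_cr = 2k/h = 2×0.0582/13.5
r_cr = 8.62 mm; since the bare radius (4.7 mm) is below r_cr, adding a thin layer of insulation will *increase* heat loss.

r_cr ≈ 8.62 mm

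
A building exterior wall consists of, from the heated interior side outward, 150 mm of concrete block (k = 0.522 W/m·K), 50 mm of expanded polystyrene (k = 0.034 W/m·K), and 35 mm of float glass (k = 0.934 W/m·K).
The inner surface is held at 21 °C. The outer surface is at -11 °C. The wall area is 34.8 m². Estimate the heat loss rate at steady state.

Q ≈ 620 W

Using the resistance-network approach (series):
R_concrete block = L/(kA) = 0.15/(0.522×34.8) = 0.008257 K/W
R_expanded polystyrene = L/(kA) = 0.05/(0.034×34.8) = 0.04226 K/W
R_float glass = L/(kA) = 0.035/(0.934×34.8) = 0.001077 K/W
R_total = 0.05159 K/W
Q = ΔT / R_total = 32 / 0.05159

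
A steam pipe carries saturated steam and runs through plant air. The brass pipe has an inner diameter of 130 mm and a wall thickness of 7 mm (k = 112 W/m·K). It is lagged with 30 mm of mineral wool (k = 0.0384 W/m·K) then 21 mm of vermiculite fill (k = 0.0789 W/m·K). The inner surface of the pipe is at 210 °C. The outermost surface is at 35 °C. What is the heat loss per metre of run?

q′ ≈ 96.1 W/m

Per-layer cylindrical resistances, series-summed:
R_brass pipe wall = ln(72/65)/(2π×112×1) = 1.453×10^-4 K/W
R_mineral wool = ln(102/72)/(2π×0.0384×1) = 1.444 K/W
R_vermiculite fill = ln(123/102)/(2π×0.0789×1) = 0.3776 K/W
R_total = 1.821 K/W
Q = ΔT/R_total = 175/1.821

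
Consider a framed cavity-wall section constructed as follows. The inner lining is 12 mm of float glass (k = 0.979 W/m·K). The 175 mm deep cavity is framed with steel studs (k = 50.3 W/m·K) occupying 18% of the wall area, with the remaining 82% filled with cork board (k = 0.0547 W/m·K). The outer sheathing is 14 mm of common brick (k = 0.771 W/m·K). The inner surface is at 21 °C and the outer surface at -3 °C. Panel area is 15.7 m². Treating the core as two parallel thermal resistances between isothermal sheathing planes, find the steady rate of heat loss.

Q ≈ 7590 W

Sheathing layers in series; stud and cavity paths in parallel between them.
R_inner = 0.012/(0.979×15.7) = 7.807×10^-4 K/W
R_stud  = 0.175/(50.3×0.18×15.7) = 0.001231 K/W
R_cav   = 0.175/(0.0547×0.82×15.7) = 0.2485 K/W
1/R_core = 1/R_stud + 1/R_cav → R_core = 0.001225 K/W
R_outer = 0.014/(0.771×15.7) = 0.001157 K/W
R_total = 0.003162 K/W
Q = ΔT/R_total = 24/0.003162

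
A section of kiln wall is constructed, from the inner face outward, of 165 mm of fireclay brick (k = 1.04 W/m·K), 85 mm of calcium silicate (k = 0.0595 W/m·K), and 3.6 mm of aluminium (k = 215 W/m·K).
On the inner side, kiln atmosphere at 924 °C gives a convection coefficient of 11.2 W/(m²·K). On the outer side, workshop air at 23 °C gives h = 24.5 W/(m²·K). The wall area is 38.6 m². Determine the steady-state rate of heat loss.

Using the resistance-network approach (series):
R_inner film = 1/(h_i·A) = 1/(11.2×38.6) = 0.002313 K/W
R_fireclay brick = L/(kA) = 0.165/(1.04×38.6) = 0.00411 K/W
R_calcium silicate = L/(kA) = 0.085/(0.0595×38.6) = 0.03701 K/W
R_aluminium = L/(kA) = 0.0036/(215×38.6) = 4.338×10^-7 K/W
R_outer film = 1/(h_o·A) = 1/(24.5×38.6) = 0.001057 K/W
R_total = 0.04449 K/W
Q = ΔT / R_total = 901 / 0.04449

Q ≈ 20300 W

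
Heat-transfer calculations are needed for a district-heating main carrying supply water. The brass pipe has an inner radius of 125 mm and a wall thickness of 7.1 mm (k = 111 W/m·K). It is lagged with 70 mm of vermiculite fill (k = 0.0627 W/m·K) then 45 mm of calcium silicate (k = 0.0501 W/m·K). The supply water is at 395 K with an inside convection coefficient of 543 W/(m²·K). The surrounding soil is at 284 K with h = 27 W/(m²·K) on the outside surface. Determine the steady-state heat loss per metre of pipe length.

Per-layer cylindrical resistances, series-summed:
R_inner film = 1/(h_i·2πr₁L) = 1/(543×2π×0.125×1) = 0.002345 K/W
R_brass pipe wall = ln(132.1/125)/(2π×111×1) = 7.921×10^-5 K/W
R_vermiculite fill = ln(202.1/132.1)/(2π×0.0627×1) = 1.079 K/W
R_calcium silicate = ln(247.1/202.1)/(2π×0.0501×1) = 0.6386 K/W
R_outer film = 1/(h_o·2πr_oL) = 1/(27×2π×0.2471×1) = 0.02386 K/W
R_total = 1.744 K/W
Q = ΔT/R_total = 111/1.744

q′ ≈ 63.6 W/m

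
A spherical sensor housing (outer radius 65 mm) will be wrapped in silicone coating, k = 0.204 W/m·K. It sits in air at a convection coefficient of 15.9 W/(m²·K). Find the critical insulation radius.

For a sphere r_cr = 2k/h = 2×0.204/15.9
r_cr = 25.7 mm; since the bare radius (65 mm) is above r_cr, any added insulation will reduce heat loss.

r_cr ≈ 25.7 mm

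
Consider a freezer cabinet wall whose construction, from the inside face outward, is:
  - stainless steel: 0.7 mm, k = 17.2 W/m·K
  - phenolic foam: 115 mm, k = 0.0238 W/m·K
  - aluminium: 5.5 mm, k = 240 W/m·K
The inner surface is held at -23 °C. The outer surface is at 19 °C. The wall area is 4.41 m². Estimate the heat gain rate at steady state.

Q ≈ 38.3 W

Model the wall as resistances in series:
R_stainless steel = L/(kA) = 0.0007/(17.2×4.41) = 9.228×10^-6 K/W
R_phenolic foam = L/(kA) = 0.115/(0.0238×4.41) = 1.096 K/W
R_aluminium = L/(kA) = 0.0055/(240×4.41) = 5.197×10^-6 K/W
R_total = 1.096 K/W
Q = ΔT / R_total = 42 / 1.096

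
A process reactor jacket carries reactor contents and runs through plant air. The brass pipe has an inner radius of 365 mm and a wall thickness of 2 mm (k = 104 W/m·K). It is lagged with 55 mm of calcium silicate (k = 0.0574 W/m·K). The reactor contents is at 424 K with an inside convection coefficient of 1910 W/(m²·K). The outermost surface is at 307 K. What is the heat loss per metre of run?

q′ ≈ 302 W/m

Per-layer cylindrical resistances, series-summed:
R_inner film = 1/(h_i·2πr₁L) = 1/(1910×2π×0.365×1) = 2.283×10^-4 K/W
R_brass pipe wall = ln(367/365)/(2π×104×1) = 8.363×10^-6 K/W
R_calcium silicate = ln(422/367)/(2π×0.0574×1) = 0.3872 K/W
R_total = 0.3874 K/W
Q = ΔT/R_total = 117/0.3874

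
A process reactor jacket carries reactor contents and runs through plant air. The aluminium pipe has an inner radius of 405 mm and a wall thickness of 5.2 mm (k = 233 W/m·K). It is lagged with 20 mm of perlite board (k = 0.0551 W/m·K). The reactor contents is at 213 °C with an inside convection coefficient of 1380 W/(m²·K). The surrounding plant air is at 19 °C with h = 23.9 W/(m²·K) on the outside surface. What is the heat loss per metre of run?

Per-layer cylindrical resistances, series-summed:
R_inner film = 1/(h_i·2πr₁L) = 1/(1380×2π×0.405×1) = 2.848×10^-4 K/W
R_aluminium pipe wall = ln(410.2/405)/(2π×233×1) = 8.714×10^-6 K/W
R_perlite board = ln(430.2/410.2)/(2π×0.0551×1) = 0.1375 K/W
R_outer film = 1/(h_o·2πr_oL) = 1/(23.9×2π×0.4302×1) = 0.01548 K/W
R_total = 0.1533 K/W
Q = ΔT/R_total = 194/0.1533

q′ ≈ 1270 W/m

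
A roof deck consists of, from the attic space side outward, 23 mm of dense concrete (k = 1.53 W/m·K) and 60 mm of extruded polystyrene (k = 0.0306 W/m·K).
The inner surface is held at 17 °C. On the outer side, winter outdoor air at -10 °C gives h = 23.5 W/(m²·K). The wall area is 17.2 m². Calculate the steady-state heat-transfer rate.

Series thermal resistances:
R_dense concrete = L/(kA) = 0.023/(1.53×17.2) = 8.74×10^-4 K/W
R_extruded polystyrene = L/(kA) = 0.06/(0.0306×17.2) = 0.114 K/W
R_outer film = 1/(h_o·A) = 1/(23.5×17.2) = 0.002474 K/W
R_total = 0.1173 K/W
Q = ΔT / R_total = 27 / 0.1173

Q ≈ 230 W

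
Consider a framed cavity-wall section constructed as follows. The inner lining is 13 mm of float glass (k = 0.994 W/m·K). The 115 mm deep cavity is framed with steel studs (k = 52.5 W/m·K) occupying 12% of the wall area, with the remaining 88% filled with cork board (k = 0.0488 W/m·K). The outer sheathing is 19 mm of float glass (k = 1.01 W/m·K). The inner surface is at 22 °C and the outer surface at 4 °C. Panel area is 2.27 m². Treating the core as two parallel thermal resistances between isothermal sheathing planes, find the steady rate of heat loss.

Q ≈ 817 W

Sheathing layers in series; stud and cavity paths in parallel between them.
R_inner = 0.013/(0.994×2.27) = 0.005761 K/W
R_stud  = 0.115/(52.5×0.12×2.27) = 0.008041 K/W
R_cav   = 0.115/(0.0488×0.88×2.27) = 1.18 K/W
1/R_core = 1/R_stud + 1/R_cav → R_core = 0.007987 K/W
R_outer = 0.019/(1.01×2.27) = 0.008287 K/W
R_total = 0.02204 K/W
Q = ΔT/R_total = 18/0.02204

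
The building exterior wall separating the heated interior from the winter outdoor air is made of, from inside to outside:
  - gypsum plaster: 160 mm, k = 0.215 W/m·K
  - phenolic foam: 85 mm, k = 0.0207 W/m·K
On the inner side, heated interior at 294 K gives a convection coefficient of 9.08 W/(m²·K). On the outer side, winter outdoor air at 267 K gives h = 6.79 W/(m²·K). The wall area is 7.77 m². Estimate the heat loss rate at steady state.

Model the wall as resistances in series:
R_inner film = 1/(h_i·A) = 1/(9.08×7.77) = 0.01417 K/W
R_gypsum plaster = L/(kA) = 0.16/(0.215×7.77) = 0.09578 K/W
R_phenolic foam = L/(kA) = 0.085/(0.0207×7.77) = 0.5285 K/W
R_outer film = 1/(h_o·A) = 1/(6.79×7.77) = 0.01895 K/W
R_total = 0.6574 K/W
Q = ΔT / R_total = 27 / 0.6574

Q ≈ 41.1 W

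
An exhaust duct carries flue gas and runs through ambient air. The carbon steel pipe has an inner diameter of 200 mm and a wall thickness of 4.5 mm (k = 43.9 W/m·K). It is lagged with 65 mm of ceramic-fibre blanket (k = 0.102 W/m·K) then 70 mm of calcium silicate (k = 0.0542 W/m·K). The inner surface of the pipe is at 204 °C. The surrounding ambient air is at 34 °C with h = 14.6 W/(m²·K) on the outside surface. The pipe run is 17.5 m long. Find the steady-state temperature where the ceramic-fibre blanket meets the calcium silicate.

T ≈ 133 °C

Treating each annulus and film as a series resistance:
R_carbon steel pipe wall = ln(104.5/100)/(2π×43.9×17.5) = 9.119×10^-6 K/W
R_ceramic-fibre blanket = ln(169.5/104.5)/(2π×0.102×17.5) = 0.04312 K/W
R_calcium silicate = ln(239.5/169.5)/(2π×0.0542×17.5) = 0.05801 K/W
R_outer film = 1/(h_o·2πr_oL) = 1/(14.6×2π×0.2395×17.5) = 0.002601 K/W
R_total = 0.1037 K/W
Q = ΔT/R_total = 170/0.1037
Q = 1640 W
T_interface = T_inner − Q·ΣR(inner→interface) = 204 − 1640×0.04313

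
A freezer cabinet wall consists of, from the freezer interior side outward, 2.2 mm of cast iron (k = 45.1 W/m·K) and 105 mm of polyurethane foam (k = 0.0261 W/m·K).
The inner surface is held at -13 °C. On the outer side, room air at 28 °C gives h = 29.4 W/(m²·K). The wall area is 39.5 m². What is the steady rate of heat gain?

Series thermal resistances:
R_cast iron = L/(kA) = 0.0022/(45.1×39.5) = 1.235×10^-6 K/W
R_polyurethane foam = L/(kA) = 0.105/(0.0261×39.5) = 0.1018 K/W
R_outer film = 1/(h_o·A) = 1/(29.4×39.5) = 8.611×10^-4 K/W
R_total = 0.1027 K/W
Q = ΔT / R_total = 41 / 0.1027

Q ≈ 399 W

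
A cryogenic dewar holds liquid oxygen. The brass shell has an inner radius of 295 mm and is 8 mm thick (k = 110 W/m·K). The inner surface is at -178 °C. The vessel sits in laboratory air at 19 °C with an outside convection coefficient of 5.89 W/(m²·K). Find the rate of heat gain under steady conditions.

Radial (spherical) resistances in series:
R_brass shell = (1/0.295 − 1/0.303)/(4π×110) = 6.475×10^-5 K/W
R_outer film = 1/(h·4πr_o²) = 1/(5.89×4π×0.303²) = 0.1472 K/W
R_total = 0.1472 K/W
Q = ΔT/R_total = 197/0.1472

Q ≈ 1340 W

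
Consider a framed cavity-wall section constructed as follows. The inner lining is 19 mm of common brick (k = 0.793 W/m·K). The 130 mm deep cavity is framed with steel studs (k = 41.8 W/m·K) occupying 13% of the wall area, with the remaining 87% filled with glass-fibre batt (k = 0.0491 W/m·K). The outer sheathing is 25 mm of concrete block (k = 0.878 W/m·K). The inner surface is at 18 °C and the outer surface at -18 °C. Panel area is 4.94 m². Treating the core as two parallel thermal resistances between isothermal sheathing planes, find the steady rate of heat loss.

Q ≈ 2330 W

Sheathing layers in series; stud and cavity paths in parallel between them.
R_inner = 0.019/(0.793×4.94) = 0.00485 K/W
R_stud  = 0.13/(41.8×0.13×4.94) = 0.004843 K/W
R_cav   = 0.13/(0.0491×0.87×4.94) = 0.616 K/W
1/R_core = 1/R_stud + 1/R_cav → R_core = 0.004805 K/W
R_outer = 0.025/(0.878×4.94) = 0.005764 K/W
R_total = 0.01542 K/W
Q = ΔT/R_total = 36/0.01542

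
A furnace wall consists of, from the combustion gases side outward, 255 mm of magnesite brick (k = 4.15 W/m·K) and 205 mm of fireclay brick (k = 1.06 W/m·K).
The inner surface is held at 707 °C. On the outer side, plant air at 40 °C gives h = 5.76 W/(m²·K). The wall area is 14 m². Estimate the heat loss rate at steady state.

Q ≈ 21800 W

Treating each layer as a thermal resistance in series:
R_magnesite brick = L/(kA) = 0.255/(4.15×14) = 0.004389 K/W
R_fireclay brick = L/(kA) = 0.205/(1.06×14) = 0.01381 K/W
R_outer film = 1/(h_o·A) = 1/(5.76×14) = 0.0124 K/W
R_total = 0.0306 K/W
Q = ΔT / R_total = 667 / 0.0306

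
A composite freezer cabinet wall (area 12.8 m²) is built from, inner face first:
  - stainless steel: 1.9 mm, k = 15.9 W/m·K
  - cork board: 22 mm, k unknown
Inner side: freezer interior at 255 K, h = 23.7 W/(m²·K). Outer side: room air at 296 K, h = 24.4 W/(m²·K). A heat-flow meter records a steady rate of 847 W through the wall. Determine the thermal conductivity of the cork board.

k ≈ 0.041 W/(m·K)

Treating each layer as a thermal resistance in series:
R_inner film = 1/(h_i·A) = 1/(23.7×12.8) = 0.003296 K/W
R_stainless steel = L/(kA) = 0.0019/(15.9×12.8) = 9.336×10^-6 K/W
R_outer film = 1/(h_o·A) = 1/(24.4×12.8) = 0.003202 K/W
Sum of known resistances R_other = 0.006508 K/W
Total R = ΔT/Q = 41/847 = 0.04841 K/W
R_cork board = R_total − R_other = 0.0419 K/W
k = L/(R·A) = 0.022/(0.0419×12.8)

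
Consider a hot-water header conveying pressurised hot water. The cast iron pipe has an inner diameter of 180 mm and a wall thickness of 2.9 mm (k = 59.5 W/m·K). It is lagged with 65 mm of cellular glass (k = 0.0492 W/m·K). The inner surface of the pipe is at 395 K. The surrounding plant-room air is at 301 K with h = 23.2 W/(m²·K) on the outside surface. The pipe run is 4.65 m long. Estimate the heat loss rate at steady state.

Treating each annulus and film as a series resistance:
R_cast iron pipe wall = ln(92.9/90)/(2π×59.5×4.65) = 1.824×10^-5 K/W
R_cellular glass = ln(157.9/92.9)/(2π×0.0492×4.65) = 0.369 K/W
R_outer film = 1/(h_o·2πr_oL) = 1/(23.2×2π×0.1579×4.65) = 0.009343 K/W
R_total = 0.3784 K/W
Q = ΔT/R_total = 94/0.3784

Q ≈ 248 W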